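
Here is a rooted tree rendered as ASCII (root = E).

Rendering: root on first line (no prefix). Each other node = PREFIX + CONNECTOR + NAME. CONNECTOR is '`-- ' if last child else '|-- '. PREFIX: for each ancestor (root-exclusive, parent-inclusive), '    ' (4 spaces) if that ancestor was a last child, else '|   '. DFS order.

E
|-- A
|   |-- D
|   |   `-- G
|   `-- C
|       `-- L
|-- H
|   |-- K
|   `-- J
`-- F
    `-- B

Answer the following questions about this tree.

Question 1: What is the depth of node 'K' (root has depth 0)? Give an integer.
Path from root to K: E -> H -> K
Depth = number of edges = 2

Answer: 2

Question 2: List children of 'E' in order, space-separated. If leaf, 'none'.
Node E's children (from adjacency): A, H, F

Answer: A H F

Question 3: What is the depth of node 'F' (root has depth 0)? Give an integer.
Path from root to F: E -> F
Depth = number of edges = 1

Answer: 1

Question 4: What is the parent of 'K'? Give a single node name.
Answer: H

Derivation:
Scan adjacency: K appears as child of H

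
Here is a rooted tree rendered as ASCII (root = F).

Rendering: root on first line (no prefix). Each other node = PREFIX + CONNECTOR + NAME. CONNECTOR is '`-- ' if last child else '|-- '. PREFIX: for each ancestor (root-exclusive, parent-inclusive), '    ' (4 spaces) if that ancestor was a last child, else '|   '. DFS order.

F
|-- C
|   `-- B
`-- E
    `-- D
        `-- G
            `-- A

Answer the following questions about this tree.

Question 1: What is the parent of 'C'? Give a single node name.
Scan adjacency: C appears as child of F

Answer: F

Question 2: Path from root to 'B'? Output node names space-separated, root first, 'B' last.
Walk down from root: F -> C -> B

Answer: F C B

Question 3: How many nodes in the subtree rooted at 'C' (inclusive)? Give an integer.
Subtree rooted at C contains: B, C
Count = 2

Answer: 2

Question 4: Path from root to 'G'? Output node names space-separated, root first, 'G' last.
Answer: F E D G

Derivation:
Walk down from root: F -> E -> D -> G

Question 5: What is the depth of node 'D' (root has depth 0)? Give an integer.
Answer: 2

Derivation:
Path from root to D: F -> E -> D
Depth = number of edges = 2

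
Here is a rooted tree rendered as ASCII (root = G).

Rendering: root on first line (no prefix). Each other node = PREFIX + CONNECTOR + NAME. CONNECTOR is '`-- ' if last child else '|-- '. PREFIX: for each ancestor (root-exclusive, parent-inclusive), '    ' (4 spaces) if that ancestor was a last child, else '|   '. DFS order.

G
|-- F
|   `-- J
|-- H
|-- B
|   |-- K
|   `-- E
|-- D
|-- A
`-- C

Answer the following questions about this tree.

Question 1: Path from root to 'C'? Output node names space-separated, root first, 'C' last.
Walk down from root: G -> C

Answer: G C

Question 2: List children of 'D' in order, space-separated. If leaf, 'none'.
Answer: none

Derivation:
Node D's children (from adjacency): (leaf)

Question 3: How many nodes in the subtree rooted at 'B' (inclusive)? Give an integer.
Answer: 3

Derivation:
Subtree rooted at B contains: B, E, K
Count = 3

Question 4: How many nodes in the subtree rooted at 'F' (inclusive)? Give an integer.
Answer: 2

Derivation:
Subtree rooted at F contains: F, J
Count = 2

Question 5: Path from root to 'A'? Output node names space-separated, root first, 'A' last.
Walk down from root: G -> A

Answer: G A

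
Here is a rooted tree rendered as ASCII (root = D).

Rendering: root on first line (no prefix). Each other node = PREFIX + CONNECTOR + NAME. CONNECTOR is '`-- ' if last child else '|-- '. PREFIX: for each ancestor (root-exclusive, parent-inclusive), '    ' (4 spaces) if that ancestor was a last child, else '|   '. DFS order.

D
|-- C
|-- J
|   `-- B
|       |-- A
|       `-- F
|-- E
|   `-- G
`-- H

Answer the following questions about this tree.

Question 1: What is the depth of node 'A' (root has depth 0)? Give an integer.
Path from root to A: D -> J -> B -> A
Depth = number of edges = 3

Answer: 3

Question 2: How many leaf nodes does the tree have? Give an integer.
Answer: 5

Derivation:
Leaves (nodes with no children): A, C, F, G, H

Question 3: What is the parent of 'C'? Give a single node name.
Scan adjacency: C appears as child of D

Answer: D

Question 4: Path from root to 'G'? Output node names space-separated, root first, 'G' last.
Answer: D E G

Derivation:
Walk down from root: D -> E -> G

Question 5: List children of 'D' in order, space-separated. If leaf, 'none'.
Node D's children (from adjacency): C, J, E, H

Answer: C J E H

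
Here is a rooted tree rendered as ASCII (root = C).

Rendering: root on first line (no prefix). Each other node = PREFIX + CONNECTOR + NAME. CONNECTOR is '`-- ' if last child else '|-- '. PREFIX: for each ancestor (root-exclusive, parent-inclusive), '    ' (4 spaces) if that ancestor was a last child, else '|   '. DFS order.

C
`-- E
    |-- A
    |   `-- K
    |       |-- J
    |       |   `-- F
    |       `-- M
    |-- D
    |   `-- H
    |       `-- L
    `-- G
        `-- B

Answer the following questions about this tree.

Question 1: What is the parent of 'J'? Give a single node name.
Scan adjacency: J appears as child of K

Answer: K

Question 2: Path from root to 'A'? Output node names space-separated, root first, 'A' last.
Walk down from root: C -> E -> A

Answer: C E A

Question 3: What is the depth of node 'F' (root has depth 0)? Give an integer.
Path from root to F: C -> E -> A -> K -> J -> F
Depth = number of edges = 5

Answer: 5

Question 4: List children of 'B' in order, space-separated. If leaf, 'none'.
Node B's children (from adjacency): (leaf)

Answer: none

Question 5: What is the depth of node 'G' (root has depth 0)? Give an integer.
Path from root to G: C -> E -> G
Depth = number of edges = 2

Answer: 2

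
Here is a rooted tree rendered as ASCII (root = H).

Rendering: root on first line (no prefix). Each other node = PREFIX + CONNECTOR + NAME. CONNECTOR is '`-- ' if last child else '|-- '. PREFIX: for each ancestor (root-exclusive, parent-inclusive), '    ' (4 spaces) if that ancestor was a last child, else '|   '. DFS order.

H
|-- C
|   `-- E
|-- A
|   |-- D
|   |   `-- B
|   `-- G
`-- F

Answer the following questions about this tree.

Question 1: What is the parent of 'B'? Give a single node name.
Answer: D

Derivation:
Scan adjacency: B appears as child of D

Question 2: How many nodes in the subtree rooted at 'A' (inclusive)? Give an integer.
Answer: 4

Derivation:
Subtree rooted at A contains: A, B, D, G
Count = 4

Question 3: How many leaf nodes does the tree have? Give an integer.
Leaves (nodes with no children): B, E, F, G

Answer: 4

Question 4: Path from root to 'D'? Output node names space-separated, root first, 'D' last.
Answer: H A D

Derivation:
Walk down from root: H -> A -> D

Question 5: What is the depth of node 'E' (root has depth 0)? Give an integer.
Answer: 2

Derivation:
Path from root to E: H -> C -> E
Depth = number of edges = 2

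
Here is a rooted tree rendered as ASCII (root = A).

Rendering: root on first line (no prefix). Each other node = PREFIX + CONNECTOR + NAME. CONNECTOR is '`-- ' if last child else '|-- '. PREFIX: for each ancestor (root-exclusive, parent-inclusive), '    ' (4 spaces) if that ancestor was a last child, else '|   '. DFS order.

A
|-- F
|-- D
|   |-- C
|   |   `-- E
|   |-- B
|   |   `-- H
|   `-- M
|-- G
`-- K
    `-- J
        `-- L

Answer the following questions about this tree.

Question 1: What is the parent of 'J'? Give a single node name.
Scan adjacency: J appears as child of K

Answer: K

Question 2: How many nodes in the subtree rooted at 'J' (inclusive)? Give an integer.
Answer: 2

Derivation:
Subtree rooted at J contains: J, L
Count = 2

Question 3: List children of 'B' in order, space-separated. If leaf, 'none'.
Answer: H

Derivation:
Node B's children (from adjacency): H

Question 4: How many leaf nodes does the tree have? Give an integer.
Answer: 6

Derivation:
Leaves (nodes with no children): E, F, G, H, L, M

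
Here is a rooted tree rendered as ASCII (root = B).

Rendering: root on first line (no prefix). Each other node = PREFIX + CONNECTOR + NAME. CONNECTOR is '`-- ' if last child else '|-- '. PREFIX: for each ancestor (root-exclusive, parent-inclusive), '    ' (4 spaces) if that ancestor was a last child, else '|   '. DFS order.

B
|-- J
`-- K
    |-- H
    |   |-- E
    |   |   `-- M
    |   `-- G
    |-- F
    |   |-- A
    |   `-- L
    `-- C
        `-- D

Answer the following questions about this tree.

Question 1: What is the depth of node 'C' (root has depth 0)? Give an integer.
Path from root to C: B -> K -> C
Depth = number of edges = 2

Answer: 2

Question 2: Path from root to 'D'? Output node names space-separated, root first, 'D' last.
Answer: B K C D

Derivation:
Walk down from root: B -> K -> C -> D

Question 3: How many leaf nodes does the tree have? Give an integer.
Answer: 6

Derivation:
Leaves (nodes with no children): A, D, G, J, L, M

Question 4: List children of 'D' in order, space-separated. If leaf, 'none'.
Node D's children (from adjacency): (leaf)

Answer: none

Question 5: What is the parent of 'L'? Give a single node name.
Answer: F

Derivation:
Scan adjacency: L appears as child of F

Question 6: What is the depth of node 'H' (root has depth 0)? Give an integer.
Answer: 2

Derivation:
Path from root to H: B -> K -> H
Depth = number of edges = 2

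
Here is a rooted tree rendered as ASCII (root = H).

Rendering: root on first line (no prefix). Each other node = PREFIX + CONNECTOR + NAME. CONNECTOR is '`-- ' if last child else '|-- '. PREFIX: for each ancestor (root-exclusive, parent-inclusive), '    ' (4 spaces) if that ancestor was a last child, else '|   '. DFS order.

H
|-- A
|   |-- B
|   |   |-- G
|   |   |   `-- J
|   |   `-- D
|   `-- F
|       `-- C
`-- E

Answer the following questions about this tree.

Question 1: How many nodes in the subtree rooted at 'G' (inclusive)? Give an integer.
Subtree rooted at G contains: G, J
Count = 2

Answer: 2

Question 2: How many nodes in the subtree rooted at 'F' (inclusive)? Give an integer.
Answer: 2

Derivation:
Subtree rooted at F contains: C, F
Count = 2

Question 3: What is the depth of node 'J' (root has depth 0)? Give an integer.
Path from root to J: H -> A -> B -> G -> J
Depth = number of edges = 4

Answer: 4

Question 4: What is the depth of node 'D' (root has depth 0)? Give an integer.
Answer: 3

Derivation:
Path from root to D: H -> A -> B -> D
Depth = number of edges = 3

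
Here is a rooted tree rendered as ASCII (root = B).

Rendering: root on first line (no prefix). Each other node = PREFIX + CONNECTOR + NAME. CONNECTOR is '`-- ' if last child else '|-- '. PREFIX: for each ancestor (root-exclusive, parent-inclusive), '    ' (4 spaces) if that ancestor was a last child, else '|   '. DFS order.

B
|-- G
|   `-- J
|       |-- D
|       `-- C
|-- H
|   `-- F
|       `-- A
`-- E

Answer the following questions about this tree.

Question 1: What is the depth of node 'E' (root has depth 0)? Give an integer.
Path from root to E: B -> E
Depth = number of edges = 1

Answer: 1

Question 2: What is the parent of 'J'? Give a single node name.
Scan adjacency: J appears as child of G

Answer: G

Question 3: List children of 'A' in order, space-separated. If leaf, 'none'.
Answer: none

Derivation:
Node A's children (from adjacency): (leaf)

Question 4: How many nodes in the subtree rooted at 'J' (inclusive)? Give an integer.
Answer: 3

Derivation:
Subtree rooted at J contains: C, D, J
Count = 3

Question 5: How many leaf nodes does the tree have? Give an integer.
Answer: 4

Derivation:
Leaves (nodes with no children): A, C, D, E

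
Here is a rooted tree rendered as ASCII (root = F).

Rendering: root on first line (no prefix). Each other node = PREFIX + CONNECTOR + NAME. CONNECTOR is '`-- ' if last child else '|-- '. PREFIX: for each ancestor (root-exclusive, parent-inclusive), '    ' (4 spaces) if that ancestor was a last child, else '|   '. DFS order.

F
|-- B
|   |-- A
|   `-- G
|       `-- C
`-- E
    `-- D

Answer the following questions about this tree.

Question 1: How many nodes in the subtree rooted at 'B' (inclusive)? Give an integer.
Subtree rooted at B contains: A, B, C, G
Count = 4

Answer: 4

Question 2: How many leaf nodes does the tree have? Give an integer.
Answer: 3

Derivation:
Leaves (nodes with no children): A, C, D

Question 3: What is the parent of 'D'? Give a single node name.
Scan adjacency: D appears as child of E

Answer: E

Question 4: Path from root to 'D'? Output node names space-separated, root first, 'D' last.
Answer: F E D

Derivation:
Walk down from root: F -> E -> D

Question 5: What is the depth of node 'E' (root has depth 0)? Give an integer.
Path from root to E: F -> E
Depth = number of edges = 1

Answer: 1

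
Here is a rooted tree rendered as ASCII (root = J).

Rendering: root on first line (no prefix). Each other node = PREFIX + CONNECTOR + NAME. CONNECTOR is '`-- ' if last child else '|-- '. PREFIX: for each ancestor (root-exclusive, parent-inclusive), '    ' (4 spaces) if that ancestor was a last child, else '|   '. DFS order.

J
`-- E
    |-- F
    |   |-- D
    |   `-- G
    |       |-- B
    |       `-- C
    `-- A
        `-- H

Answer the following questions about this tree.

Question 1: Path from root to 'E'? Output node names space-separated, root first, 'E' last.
Walk down from root: J -> E

Answer: J E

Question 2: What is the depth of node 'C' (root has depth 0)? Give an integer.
Path from root to C: J -> E -> F -> G -> C
Depth = number of edges = 4

Answer: 4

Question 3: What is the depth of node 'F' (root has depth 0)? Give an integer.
Answer: 2

Derivation:
Path from root to F: J -> E -> F
Depth = number of edges = 2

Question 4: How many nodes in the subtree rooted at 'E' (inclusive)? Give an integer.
Answer: 8

Derivation:
Subtree rooted at E contains: A, B, C, D, E, F, G, H
Count = 8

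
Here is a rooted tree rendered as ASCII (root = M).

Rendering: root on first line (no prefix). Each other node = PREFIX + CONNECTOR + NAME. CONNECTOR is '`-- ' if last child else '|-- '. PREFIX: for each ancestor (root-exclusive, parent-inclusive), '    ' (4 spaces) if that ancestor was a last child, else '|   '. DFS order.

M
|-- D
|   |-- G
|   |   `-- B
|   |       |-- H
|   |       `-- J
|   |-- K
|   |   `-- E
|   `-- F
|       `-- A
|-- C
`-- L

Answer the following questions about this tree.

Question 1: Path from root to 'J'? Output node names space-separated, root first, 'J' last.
Answer: M D G B J

Derivation:
Walk down from root: M -> D -> G -> B -> J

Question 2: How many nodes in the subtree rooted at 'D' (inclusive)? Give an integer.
Answer: 9

Derivation:
Subtree rooted at D contains: A, B, D, E, F, G, H, J, K
Count = 9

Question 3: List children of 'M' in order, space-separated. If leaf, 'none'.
Answer: D C L

Derivation:
Node M's children (from adjacency): D, C, L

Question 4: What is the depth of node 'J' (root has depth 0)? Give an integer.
Path from root to J: M -> D -> G -> B -> J
Depth = number of edges = 4

Answer: 4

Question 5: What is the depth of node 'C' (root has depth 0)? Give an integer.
Path from root to C: M -> C
Depth = number of edges = 1

Answer: 1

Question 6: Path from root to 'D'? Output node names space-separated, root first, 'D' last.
Answer: M D

Derivation:
Walk down from root: M -> D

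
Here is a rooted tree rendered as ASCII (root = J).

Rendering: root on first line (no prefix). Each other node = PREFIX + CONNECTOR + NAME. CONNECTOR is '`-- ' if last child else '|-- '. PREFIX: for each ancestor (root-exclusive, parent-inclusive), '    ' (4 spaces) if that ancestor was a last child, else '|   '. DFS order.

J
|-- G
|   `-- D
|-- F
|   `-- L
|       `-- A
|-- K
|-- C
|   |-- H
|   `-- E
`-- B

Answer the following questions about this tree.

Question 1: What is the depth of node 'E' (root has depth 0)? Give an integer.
Path from root to E: J -> C -> E
Depth = number of edges = 2

Answer: 2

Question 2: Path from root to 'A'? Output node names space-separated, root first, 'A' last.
Answer: J F L A

Derivation:
Walk down from root: J -> F -> L -> A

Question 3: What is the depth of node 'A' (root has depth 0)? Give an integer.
Path from root to A: J -> F -> L -> A
Depth = number of edges = 3

Answer: 3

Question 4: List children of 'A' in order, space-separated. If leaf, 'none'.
Node A's children (from adjacency): (leaf)

Answer: none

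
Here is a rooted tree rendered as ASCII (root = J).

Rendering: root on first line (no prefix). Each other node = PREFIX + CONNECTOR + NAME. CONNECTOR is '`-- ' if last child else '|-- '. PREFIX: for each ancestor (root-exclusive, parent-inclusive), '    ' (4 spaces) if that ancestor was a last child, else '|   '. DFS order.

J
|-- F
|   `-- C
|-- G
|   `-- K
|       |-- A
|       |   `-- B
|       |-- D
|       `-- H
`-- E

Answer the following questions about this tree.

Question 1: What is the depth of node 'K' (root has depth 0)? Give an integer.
Path from root to K: J -> G -> K
Depth = number of edges = 2

Answer: 2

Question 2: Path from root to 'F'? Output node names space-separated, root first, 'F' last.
Walk down from root: J -> F

Answer: J F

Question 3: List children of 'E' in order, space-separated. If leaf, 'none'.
Node E's children (from adjacency): (leaf)

Answer: none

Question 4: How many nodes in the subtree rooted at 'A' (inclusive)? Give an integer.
Subtree rooted at A contains: A, B
Count = 2

Answer: 2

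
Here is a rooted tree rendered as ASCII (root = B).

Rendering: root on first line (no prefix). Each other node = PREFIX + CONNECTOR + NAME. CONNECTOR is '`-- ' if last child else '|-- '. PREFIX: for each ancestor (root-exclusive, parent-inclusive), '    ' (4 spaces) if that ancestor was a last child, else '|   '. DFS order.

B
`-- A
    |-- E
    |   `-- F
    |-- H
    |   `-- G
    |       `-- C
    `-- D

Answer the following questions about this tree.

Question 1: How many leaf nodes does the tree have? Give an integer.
Leaves (nodes with no children): C, D, F

Answer: 3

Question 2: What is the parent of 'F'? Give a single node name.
Scan adjacency: F appears as child of E

Answer: E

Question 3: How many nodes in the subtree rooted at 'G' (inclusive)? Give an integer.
Answer: 2

Derivation:
Subtree rooted at G contains: C, G
Count = 2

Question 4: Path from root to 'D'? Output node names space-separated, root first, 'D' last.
Answer: B A D

Derivation:
Walk down from root: B -> A -> D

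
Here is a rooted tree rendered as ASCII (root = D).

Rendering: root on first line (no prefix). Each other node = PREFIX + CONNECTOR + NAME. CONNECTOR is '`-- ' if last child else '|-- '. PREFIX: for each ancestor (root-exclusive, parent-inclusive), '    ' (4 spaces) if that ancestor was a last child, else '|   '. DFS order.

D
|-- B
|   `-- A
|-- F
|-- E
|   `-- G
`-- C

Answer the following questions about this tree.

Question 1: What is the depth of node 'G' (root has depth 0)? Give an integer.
Answer: 2

Derivation:
Path from root to G: D -> E -> G
Depth = number of edges = 2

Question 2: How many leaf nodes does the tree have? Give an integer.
Answer: 4

Derivation:
Leaves (nodes with no children): A, C, F, G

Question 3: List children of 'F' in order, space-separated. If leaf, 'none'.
Answer: none

Derivation:
Node F's children (from adjacency): (leaf)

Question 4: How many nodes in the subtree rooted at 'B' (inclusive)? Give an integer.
Answer: 2

Derivation:
Subtree rooted at B contains: A, B
Count = 2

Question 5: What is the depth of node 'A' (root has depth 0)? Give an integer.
Path from root to A: D -> B -> A
Depth = number of edges = 2

Answer: 2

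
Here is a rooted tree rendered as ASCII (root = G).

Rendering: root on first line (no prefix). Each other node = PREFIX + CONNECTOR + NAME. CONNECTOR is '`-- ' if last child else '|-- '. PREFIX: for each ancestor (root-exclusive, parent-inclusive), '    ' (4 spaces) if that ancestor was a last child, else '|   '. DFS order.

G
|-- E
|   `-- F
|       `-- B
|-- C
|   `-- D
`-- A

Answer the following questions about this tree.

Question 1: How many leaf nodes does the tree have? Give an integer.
Leaves (nodes with no children): A, B, D

Answer: 3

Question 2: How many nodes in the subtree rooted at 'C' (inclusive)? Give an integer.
Answer: 2

Derivation:
Subtree rooted at C contains: C, D
Count = 2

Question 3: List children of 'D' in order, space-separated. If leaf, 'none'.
Answer: none

Derivation:
Node D's children (from adjacency): (leaf)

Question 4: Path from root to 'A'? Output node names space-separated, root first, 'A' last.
Answer: G A

Derivation:
Walk down from root: G -> A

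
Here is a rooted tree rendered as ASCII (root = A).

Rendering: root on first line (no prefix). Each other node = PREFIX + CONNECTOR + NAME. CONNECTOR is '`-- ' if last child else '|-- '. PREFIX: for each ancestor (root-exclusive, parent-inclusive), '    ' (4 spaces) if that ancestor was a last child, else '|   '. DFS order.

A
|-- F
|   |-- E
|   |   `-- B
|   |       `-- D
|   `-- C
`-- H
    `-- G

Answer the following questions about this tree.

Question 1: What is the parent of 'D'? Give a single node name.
Scan adjacency: D appears as child of B

Answer: B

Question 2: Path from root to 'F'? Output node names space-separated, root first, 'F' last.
Walk down from root: A -> F

Answer: A F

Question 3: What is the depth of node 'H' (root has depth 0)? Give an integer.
Path from root to H: A -> H
Depth = number of edges = 1

Answer: 1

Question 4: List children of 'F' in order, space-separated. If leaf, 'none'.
Node F's children (from adjacency): E, C

Answer: E C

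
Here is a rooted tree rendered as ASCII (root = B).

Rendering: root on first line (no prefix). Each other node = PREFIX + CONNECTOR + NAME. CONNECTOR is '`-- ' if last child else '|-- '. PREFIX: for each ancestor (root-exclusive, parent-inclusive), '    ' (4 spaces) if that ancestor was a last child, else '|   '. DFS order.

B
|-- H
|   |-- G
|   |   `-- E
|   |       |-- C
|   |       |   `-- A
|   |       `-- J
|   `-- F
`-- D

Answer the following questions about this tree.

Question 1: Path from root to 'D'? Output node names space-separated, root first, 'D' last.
Answer: B D

Derivation:
Walk down from root: B -> D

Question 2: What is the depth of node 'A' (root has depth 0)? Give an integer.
Answer: 5

Derivation:
Path from root to A: B -> H -> G -> E -> C -> A
Depth = number of edges = 5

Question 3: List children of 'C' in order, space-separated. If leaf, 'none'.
Answer: A

Derivation:
Node C's children (from adjacency): A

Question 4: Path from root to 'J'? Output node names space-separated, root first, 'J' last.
Walk down from root: B -> H -> G -> E -> J

Answer: B H G E J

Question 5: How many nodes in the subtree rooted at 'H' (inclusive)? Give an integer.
Subtree rooted at H contains: A, C, E, F, G, H, J
Count = 7

Answer: 7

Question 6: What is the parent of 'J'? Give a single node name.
Scan adjacency: J appears as child of E

Answer: E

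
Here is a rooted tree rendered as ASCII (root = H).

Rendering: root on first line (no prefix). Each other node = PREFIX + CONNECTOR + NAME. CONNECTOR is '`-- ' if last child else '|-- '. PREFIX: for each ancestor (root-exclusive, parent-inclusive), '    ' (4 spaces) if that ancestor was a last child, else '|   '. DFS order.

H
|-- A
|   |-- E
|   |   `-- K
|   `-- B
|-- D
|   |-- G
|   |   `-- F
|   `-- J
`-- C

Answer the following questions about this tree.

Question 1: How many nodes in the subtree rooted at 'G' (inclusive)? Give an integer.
Answer: 2

Derivation:
Subtree rooted at G contains: F, G
Count = 2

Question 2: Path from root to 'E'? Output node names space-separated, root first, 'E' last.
Walk down from root: H -> A -> E

Answer: H A E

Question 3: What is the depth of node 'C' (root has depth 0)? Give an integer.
Path from root to C: H -> C
Depth = number of edges = 1

Answer: 1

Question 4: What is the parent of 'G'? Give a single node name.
Scan adjacency: G appears as child of D

Answer: D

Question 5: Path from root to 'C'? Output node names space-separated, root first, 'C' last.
Walk down from root: H -> C

Answer: H C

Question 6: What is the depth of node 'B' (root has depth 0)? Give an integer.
Answer: 2

Derivation:
Path from root to B: H -> A -> B
Depth = number of edges = 2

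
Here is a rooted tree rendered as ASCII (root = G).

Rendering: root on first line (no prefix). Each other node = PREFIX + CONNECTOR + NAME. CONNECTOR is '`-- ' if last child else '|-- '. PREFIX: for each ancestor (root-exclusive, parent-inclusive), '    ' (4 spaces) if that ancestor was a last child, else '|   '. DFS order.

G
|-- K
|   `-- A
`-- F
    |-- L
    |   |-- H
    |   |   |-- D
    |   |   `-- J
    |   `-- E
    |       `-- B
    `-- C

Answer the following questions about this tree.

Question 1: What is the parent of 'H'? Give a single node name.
Answer: L

Derivation:
Scan adjacency: H appears as child of L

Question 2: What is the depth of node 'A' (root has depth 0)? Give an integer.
Answer: 2

Derivation:
Path from root to A: G -> K -> A
Depth = number of edges = 2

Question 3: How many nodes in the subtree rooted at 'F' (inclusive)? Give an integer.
Answer: 8

Derivation:
Subtree rooted at F contains: B, C, D, E, F, H, J, L
Count = 8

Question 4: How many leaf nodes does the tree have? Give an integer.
Leaves (nodes with no children): A, B, C, D, J

Answer: 5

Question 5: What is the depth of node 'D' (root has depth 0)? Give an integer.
Path from root to D: G -> F -> L -> H -> D
Depth = number of edges = 4

Answer: 4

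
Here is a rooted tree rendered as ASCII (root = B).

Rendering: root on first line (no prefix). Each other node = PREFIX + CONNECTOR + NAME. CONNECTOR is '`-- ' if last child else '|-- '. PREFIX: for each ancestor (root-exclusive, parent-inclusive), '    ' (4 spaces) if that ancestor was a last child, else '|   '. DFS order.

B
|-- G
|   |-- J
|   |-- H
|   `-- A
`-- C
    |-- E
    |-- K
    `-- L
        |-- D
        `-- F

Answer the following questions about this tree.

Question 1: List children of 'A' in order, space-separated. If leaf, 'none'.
Answer: none

Derivation:
Node A's children (from adjacency): (leaf)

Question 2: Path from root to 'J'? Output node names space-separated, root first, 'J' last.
Walk down from root: B -> G -> J

Answer: B G J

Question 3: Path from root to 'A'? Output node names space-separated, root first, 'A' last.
Walk down from root: B -> G -> A

Answer: B G A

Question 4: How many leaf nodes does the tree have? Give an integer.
Answer: 7

Derivation:
Leaves (nodes with no children): A, D, E, F, H, J, K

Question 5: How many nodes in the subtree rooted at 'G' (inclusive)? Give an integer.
Answer: 4

Derivation:
Subtree rooted at G contains: A, G, H, J
Count = 4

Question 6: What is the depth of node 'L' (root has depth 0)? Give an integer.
Path from root to L: B -> C -> L
Depth = number of edges = 2

Answer: 2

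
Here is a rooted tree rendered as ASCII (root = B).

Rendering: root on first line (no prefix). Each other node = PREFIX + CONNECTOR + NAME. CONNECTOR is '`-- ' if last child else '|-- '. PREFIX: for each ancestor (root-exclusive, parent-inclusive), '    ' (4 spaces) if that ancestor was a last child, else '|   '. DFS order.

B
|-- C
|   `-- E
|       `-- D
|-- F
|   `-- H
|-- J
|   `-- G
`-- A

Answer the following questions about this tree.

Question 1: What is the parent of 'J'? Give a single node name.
Scan adjacency: J appears as child of B

Answer: B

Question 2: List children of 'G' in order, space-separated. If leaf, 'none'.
Node G's children (from adjacency): (leaf)

Answer: none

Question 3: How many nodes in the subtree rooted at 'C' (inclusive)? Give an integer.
Subtree rooted at C contains: C, D, E
Count = 3

Answer: 3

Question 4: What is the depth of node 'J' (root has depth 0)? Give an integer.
Answer: 1

Derivation:
Path from root to J: B -> J
Depth = number of edges = 1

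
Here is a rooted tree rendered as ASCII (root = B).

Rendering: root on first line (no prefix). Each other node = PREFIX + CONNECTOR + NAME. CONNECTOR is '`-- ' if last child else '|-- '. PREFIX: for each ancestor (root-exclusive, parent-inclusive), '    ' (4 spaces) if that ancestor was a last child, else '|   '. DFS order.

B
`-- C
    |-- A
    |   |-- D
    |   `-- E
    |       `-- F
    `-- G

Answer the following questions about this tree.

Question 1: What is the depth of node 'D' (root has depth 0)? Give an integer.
Path from root to D: B -> C -> A -> D
Depth = number of edges = 3

Answer: 3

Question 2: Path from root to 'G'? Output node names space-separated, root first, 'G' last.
Walk down from root: B -> C -> G

Answer: B C G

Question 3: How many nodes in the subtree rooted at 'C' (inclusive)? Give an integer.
Subtree rooted at C contains: A, C, D, E, F, G
Count = 6

Answer: 6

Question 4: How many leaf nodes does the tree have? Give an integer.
Leaves (nodes with no children): D, F, G

Answer: 3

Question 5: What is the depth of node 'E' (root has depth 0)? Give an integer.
Answer: 3

Derivation:
Path from root to E: B -> C -> A -> E
Depth = number of edges = 3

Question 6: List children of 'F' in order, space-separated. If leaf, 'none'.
Node F's children (from adjacency): (leaf)

Answer: none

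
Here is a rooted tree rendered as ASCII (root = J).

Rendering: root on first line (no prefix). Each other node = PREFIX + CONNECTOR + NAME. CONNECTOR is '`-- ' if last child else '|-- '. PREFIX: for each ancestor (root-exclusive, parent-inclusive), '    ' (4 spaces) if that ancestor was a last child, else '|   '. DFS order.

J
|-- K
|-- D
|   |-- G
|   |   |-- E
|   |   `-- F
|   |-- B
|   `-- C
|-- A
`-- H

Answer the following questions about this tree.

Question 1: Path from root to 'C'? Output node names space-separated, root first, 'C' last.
Walk down from root: J -> D -> C

Answer: J D C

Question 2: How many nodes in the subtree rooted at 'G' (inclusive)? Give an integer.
Answer: 3

Derivation:
Subtree rooted at G contains: E, F, G
Count = 3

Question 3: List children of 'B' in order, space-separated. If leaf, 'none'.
Answer: none

Derivation:
Node B's children (from adjacency): (leaf)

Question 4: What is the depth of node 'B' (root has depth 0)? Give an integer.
Path from root to B: J -> D -> B
Depth = number of edges = 2

Answer: 2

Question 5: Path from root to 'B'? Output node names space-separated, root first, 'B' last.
Answer: J D B

Derivation:
Walk down from root: J -> D -> B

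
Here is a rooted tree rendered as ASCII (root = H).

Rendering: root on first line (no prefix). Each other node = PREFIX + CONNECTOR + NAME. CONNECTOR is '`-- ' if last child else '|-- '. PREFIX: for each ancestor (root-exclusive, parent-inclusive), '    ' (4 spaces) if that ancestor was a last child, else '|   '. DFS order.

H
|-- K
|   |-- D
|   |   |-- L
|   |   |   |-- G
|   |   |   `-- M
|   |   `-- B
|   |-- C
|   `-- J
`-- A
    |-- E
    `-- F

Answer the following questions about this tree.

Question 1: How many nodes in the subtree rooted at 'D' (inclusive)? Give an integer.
Subtree rooted at D contains: B, D, G, L, M
Count = 5

Answer: 5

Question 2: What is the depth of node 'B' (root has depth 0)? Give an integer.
Path from root to B: H -> K -> D -> B
Depth = number of edges = 3

Answer: 3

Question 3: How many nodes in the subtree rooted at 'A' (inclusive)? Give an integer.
Answer: 3

Derivation:
Subtree rooted at A contains: A, E, F
Count = 3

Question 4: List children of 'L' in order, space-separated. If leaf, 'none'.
Node L's children (from adjacency): G, M

Answer: G M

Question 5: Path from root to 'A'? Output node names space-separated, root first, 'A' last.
Walk down from root: H -> A

Answer: H A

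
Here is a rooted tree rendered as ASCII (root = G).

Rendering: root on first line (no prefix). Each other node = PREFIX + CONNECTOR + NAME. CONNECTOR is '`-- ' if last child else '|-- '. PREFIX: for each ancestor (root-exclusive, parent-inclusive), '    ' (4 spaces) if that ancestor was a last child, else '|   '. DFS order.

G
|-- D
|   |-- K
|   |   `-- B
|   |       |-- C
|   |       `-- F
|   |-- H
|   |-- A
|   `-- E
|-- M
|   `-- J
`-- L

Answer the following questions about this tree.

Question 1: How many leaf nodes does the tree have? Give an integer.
Leaves (nodes with no children): A, C, E, F, H, J, L

Answer: 7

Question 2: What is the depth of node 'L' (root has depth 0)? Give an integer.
Path from root to L: G -> L
Depth = number of edges = 1

Answer: 1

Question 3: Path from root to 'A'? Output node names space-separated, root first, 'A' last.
Walk down from root: G -> D -> A

Answer: G D A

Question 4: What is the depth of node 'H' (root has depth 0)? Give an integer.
Answer: 2

Derivation:
Path from root to H: G -> D -> H
Depth = number of edges = 2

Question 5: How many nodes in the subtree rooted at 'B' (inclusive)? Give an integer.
Answer: 3

Derivation:
Subtree rooted at B contains: B, C, F
Count = 3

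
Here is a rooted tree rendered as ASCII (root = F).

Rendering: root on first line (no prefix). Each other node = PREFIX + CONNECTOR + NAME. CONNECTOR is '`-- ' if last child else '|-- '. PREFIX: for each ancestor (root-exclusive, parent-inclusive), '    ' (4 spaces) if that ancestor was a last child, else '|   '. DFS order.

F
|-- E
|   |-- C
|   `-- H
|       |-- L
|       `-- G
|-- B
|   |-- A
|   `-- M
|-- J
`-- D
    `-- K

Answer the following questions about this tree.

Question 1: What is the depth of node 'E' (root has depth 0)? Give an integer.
Answer: 1

Derivation:
Path from root to E: F -> E
Depth = number of edges = 1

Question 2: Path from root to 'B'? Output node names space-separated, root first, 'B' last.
Walk down from root: F -> B

Answer: F B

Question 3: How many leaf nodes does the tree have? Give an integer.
Answer: 7

Derivation:
Leaves (nodes with no children): A, C, G, J, K, L, M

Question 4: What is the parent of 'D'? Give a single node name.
Answer: F

Derivation:
Scan adjacency: D appears as child of F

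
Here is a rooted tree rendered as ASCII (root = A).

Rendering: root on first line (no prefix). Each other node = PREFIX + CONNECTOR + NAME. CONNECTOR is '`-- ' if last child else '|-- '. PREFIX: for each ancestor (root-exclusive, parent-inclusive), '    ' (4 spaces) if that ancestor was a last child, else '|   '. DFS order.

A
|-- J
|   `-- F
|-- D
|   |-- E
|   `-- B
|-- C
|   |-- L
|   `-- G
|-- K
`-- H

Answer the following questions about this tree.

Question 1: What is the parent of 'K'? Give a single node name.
Answer: A

Derivation:
Scan adjacency: K appears as child of A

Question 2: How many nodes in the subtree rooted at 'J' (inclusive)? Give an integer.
Subtree rooted at J contains: F, J
Count = 2

Answer: 2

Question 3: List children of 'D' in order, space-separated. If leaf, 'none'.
Node D's children (from adjacency): E, B

Answer: E B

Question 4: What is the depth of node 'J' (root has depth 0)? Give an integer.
Path from root to J: A -> J
Depth = number of edges = 1

Answer: 1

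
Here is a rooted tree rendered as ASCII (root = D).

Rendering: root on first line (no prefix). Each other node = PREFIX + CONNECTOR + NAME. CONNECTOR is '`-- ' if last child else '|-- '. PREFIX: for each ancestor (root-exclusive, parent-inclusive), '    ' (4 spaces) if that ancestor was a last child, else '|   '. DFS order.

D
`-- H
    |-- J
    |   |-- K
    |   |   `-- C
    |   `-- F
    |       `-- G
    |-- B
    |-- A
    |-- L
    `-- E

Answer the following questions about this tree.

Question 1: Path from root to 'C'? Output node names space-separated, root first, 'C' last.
Walk down from root: D -> H -> J -> K -> C

Answer: D H J K C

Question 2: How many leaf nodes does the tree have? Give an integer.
Answer: 6

Derivation:
Leaves (nodes with no children): A, B, C, E, G, L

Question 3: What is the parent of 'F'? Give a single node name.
Answer: J

Derivation:
Scan adjacency: F appears as child of J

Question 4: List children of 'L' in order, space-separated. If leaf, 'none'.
Node L's children (from adjacency): (leaf)

Answer: none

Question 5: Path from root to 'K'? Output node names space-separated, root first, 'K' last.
Answer: D H J K

Derivation:
Walk down from root: D -> H -> J -> K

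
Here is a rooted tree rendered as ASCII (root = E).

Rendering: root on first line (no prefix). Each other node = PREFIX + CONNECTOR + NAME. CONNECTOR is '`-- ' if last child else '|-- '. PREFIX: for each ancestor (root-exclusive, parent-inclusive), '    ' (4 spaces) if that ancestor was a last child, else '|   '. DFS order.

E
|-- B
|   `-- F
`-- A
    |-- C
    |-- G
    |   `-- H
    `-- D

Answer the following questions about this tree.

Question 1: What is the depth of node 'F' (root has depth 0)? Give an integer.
Answer: 2

Derivation:
Path from root to F: E -> B -> F
Depth = number of edges = 2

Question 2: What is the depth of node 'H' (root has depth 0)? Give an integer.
Path from root to H: E -> A -> G -> H
Depth = number of edges = 3

Answer: 3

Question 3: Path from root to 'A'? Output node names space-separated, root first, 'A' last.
Answer: E A

Derivation:
Walk down from root: E -> A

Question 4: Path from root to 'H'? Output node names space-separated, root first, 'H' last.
Answer: E A G H

Derivation:
Walk down from root: E -> A -> G -> H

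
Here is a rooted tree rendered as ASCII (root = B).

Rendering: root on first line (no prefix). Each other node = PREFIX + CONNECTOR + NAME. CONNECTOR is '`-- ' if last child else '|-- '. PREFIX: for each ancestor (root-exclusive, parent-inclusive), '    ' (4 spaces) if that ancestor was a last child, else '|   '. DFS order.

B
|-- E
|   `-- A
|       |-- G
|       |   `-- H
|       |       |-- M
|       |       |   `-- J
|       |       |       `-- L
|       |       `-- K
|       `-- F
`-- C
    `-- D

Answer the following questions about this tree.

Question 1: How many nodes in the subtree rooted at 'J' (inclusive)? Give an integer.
Answer: 2

Derivation:
Subtree rooted at J contains: J, L
Count = 2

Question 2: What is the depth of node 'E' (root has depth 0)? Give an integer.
Path from root to E: B -> E
Depth = number of edges = 1

Answer: 1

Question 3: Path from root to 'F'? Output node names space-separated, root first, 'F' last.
Answer: B E A F

Derivation:
Walk down from root: B -> E -> A -> F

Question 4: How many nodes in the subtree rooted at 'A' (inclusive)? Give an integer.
Subtree rooted at A contains: A, F, G, H, J, K, L, M
Count = 8

Answer: 8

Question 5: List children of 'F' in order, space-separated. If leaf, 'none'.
Answer: none

Derivation:
Node F's children (from adjacency): (leaf)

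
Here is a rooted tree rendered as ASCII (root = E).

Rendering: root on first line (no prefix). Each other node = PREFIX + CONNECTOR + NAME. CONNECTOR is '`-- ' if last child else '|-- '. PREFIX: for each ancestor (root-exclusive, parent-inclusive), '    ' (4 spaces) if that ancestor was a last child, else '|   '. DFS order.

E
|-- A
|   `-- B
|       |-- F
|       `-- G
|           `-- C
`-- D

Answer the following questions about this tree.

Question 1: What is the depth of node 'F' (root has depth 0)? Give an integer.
Path from root to F: E -> A -> B -> F
Depth = number of edges = 3

Answer: 3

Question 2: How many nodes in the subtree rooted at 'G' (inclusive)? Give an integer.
Subtree rooted at G contains: C, G
Count = 2

Answer: 2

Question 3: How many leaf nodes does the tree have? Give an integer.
Answer: 3

Derivation:
Leaves (nodes with no children): C, D, F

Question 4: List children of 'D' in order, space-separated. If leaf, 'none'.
Answer: none

Derivation:
Node D's children (from adjacency): (leaf)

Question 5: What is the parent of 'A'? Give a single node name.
Scan adjacency: A appears as child of E

Answer: E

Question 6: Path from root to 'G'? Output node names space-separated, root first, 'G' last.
Walk down from root: E -> A -> B -> G

Answer: E A B G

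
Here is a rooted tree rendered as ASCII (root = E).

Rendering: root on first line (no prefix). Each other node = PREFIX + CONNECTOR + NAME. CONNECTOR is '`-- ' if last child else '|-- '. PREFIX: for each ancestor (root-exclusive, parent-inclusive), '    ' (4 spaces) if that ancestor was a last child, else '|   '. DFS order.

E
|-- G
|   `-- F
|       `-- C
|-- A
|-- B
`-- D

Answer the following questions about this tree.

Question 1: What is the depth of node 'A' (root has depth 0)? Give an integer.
Path from root to A: E -> A
Depth = number of edges = 1

Answer: 1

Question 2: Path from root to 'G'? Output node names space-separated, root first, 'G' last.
Walk down from root: E -> G

Answer: E G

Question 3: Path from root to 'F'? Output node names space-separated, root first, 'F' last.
Answer: E G F

Derivation:
Walk down from root: E -> G -> F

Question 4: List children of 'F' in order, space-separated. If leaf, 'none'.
Answer: C

Derivation:
Node F's children (from adjacency): C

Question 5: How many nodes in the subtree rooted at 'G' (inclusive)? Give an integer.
Answer: 3

Derivation:
Subtree rooted at G contains: C, F, G
Count = 3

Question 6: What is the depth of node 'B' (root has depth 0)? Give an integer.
Answer: 1

Derivation:
Path from root to B: E -> B
Depth = number of edges = 1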